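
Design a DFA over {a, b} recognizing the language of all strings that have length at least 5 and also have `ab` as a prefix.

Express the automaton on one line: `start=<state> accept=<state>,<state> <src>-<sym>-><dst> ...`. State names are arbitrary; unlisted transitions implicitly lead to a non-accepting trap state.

start=s0 accept=s6 s0-a->s1 s0-b->s2 s1-a->s2 s1-b->s3 s2-a->s2 s2-b->s2 s3-a->s4 s3-b->s4 s4-a->s5 s4-b->s5 s5-a->s6 s5-b->s6 s6-a->s6 s6-b->s6

Run two small machines in parallel and take their product. One (7 states) tracks the input length, saturating at 6; the other (4 states) tracks whether the input so far still matches the prefix `ab`. Each combined state is a pair, one component from each; accept when both components accept. After merging equivalent states the machine shrinks.
A 7-state machine:
        a   b  
>  s0   s1  s2 
   s1   s2  s3 
   s2   s2  s2 
   s3   s4  s4 
   s4   s5  s5 
   s5   s6  s6 
 * s6   s6  s6 
(> = start, * = accepting)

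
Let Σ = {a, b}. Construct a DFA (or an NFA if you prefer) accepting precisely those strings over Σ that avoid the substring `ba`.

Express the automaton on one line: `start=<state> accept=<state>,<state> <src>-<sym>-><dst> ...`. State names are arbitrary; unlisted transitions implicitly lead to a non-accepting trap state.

start=s0 accept=s0,s1 s0-a->s0 s0-b->s1 s1-a->s2 s1-b->s1 s2-a->s2 s2-b->s2

This is the complement of 'contains `ba`'. Use the same substring-matching states — s0 through s2 holding how much of `ba` has just been matched — but flip the accepting set: everything except the trap s2 accepts.
        a   b  
>* s0   s0  s1 
 * s1   s2  s1 
   s2   s2  s2 
(> = start, * = accepting)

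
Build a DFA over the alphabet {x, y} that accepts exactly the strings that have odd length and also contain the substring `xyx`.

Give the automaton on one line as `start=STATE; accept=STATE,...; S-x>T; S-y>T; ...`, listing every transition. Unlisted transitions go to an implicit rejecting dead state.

Build one automaton per condition and run them in lockstep. One (2 states) tracks the input length modulo 2; the other (4 states) tracks whether and how much of `xyx` has been seen. Each combined state is a pair, one component from each; accept when both components accept.
8 states suffice.
        x   y  
>  q0   q1  q2 
   q1   q3  q4 
   q2   q3  q0 
   q3   q1  q5 
   q4   q6  q2 
   q5   q7  q0 
 * q6   q7  q7 
   q7   q6  q6 
(> = start, * = accepting)

start=q0; accept=q6; q0-x>q1; q0-y>q2; q1-x>q3; q1-y>q4; q2-x>q3; q2-y>q0; q3-x>q1; q3-y>q5; q4-x>q6; q4-y>q2; q5-x>q7; q5-y>q0; q6-x>q7; q6-y>q7; q7-x>q6; q7-y>q6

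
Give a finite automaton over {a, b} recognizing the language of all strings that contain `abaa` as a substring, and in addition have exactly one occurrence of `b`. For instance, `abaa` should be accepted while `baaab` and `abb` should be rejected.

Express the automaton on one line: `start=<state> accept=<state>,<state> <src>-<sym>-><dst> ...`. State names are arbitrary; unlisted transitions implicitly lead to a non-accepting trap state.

start=s0 accept=s5 s0-a->s1 s0-b->s2 s1-a->s1 s1-b->s3 s2-a->s2 s2-b->s2 s3-a->s4 s3-b->s2 s4-a->s5 s4-b->s2 s5-a->s5 s5-b->s2

Handle the two conditions separately and then intersect. The first has 5 states tracking whether and how much of `abaa` has been seen; the second has 3 states tracking the count of `b`s, saturating at 2. A product state is a pair (one from each), accepting exactly when both do. After merging equivalent states the machine shrinks.
A 6-state machine:
        a   b  
>  s0   s1  s2 
   s1   s1  s3 
   s2   s2  s2 
   s3   s4  s2 
   s4   s5  s2 
 * s5   s5  s2 
(> = start, * = accepting)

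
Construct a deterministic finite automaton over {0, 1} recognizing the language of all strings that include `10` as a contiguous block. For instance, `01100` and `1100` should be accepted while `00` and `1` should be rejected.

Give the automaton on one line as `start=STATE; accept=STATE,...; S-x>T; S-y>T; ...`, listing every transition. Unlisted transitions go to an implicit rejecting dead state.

start=S0; accept=S2; S0-0>S0; S0-1>S1; S1-0>S2; S1-1>S1; S2-0>S2; S2-1>S2

Track how much of `10` has been matched so far: state S0 is no progress, S2 is the absorbing accept state reached once `10` has occurred. Intermediate states record partial matches; on a mismatch, fall back to the longest reusable overlap.
3 states suffice.
        0   1  
>  S0   S0  S1 
   S1   S2  S1 
 * S2   S2  S2 
(> = start, * = accepting)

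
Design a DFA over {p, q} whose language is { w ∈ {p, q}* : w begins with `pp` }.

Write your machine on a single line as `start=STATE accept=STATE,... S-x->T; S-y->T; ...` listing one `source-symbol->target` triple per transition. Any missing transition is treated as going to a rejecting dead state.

start=s0; accept=s2; s0-p->s1; s0-q->s3; s1-p->s2; s1-q->s3; s2-p->s2; s2-q->s2; s3-p->s3; s3-q->s3

Walk along `pp` while the input agrees: from s0 take `p` to s1, and so on. Any deviation drops to the rejecting sink s3. Once s2 is reached the prefix is confirmed and every continuation is accepted.
With 4 states:
        p   q  
>  s0   s1  s3 
   s1   s2  s3 
 * s2   s2  s2 
   s3   s3  s3 
(> = start, * = accepting)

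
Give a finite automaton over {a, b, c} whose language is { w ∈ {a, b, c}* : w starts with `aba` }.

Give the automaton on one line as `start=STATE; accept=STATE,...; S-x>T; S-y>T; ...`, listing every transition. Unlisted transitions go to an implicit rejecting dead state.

start=q0; accept=q3; q0-a>q1; q0-b>q4; q0-c>q4; q1-a>q4; q1-b>q2; q1-c>q4; q2-a>q3; q2-b>q4; q2-c>q4; q3-a>q3; q3-b>q3; q3-c>q3; q4-a>q4; q4-b>q4; q4-c>q4

Walk along `aba` while the input agrees: from q0 take `a` to q1, and so on. Any deviation drops to the rejecting sink q4. Once q3 is reached the prefix is confirmed and every continuation is accepted.
5 states suffice.
        a   b   c  
>  q0   q1  q4  q4 
   q1   q4  q2  q4 
   q2   q3  q4  q4 
 * q3   q3  q3  q3 
   q4   q4  q4  q4 
(> = start, * = accepting)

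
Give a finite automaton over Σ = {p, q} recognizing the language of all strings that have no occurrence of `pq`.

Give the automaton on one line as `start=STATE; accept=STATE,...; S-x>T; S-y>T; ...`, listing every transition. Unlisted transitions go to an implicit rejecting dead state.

This is the complement of 'contains `pq`'. Use the same substring-matching states — S0 through S2 holding how much of `pq` has just been matched — but flip the accepting set: everything except the trap S2 accepts.
With 3 states:
        p   q  
>* S0   S1  S0 
 * S1   S1  S2 
   S2   S2  S2 
(> = start, * = accepting)

start=S0; accept=S0,S1; S0-p>S1; S0-q>S0; S1-p>S1; S1-q>S2; S2-p>S2; S2-q>S2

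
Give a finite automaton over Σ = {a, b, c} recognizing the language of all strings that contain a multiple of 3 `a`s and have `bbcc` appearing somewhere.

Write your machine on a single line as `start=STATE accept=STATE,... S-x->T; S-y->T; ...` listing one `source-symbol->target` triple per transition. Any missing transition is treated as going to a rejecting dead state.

start=q0; accept=q11; q0-a->q1; q0-b->q2; q0-c->q0; q1-a->q3; q1-b->q4; q1-c->q1; q2-a->q1; q2-b->q5; q2-c->q0; q3-a->q0; q3-b->q6; q3-c->q3; q4-a->q3; q4-b->q7; q4-c->q1; q5-a->q1; q5-b->q5; q5-c->q8; q6-a->q0; q6-b->q9; q6-c->q3; q7-a->q3; q7-b->q7; q7-c->q10; q8-a->q1; q8-b->q2; q8-c->q11; q9-a->q0; q9-b->q9; q9-c->q12; q10-a->q3; q10-b->q4; q10-c->q13; q11-a->q13; q11-b->q11; q11-c->q11; q12-a->q0; q12-b->q6; q12-c->q14; q13-a->q14; q13-b->q13; q13-c->q13; q14-a->q11; q14-b->q14; q14-c->q14

Run two small machines in parallel and take their product. The first has 3 states tracking the count of `a`s modulo 3; the second has 5 states tracking whether and how much of `bbcc` has been seen. A product state is a pair (one from each), accepting exactly when both do.
A 15-state machine:
          a    b    c  
>  q0     q1   q2   q0 
   q1     q3   q4   q1 
   q2     q1   q5   q0 
   q3     q0   q6   q3 
   q4     q3   q7   q1 
   q5     q1   q5   q8 
   q6     q0   q9   q3 
   q7     q3   q7  q10 
   q8     q1   q2  q11 
   q9     q0   q9  q12 
   q10    q3   q4  q13 
 * q11   q13  q11  q11 
   q12    q0   q6  q14 
   q13   q14  q13  q13 
   q14   q11  q14  q14 
(> = start, * = accepting)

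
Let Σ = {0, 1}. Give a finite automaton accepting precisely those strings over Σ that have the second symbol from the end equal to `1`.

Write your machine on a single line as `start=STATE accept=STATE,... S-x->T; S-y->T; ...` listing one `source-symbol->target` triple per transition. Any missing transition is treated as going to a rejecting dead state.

A DFA must remember the last 2 symbols (since which symbol is second-to-last isn't known until the input ends). Use one state per possible window of the last ≤2 symbols; accept from those whose window starts with `1`.
        0   1  
>  q0   q1  q2 
   q1   q3  q4 
   q2   q5  q6 
   q3   q3  q4 
   q4   q5  q6 
 * q5   q3  q4 
 * q6   q5  q6 
(> = start, * = accepting)

start=q0; accept=q5,q6; q0-0->q1; q0-1->q2; q1-0->q3; q1-1->q4; q2-0->q5; q2-1->q6; q3-0->q3; q3-1->q4; q4-0->q5; q4-1->q6; q5-0->q3; q5-1->q4; q6-0->q5; q6-1->q6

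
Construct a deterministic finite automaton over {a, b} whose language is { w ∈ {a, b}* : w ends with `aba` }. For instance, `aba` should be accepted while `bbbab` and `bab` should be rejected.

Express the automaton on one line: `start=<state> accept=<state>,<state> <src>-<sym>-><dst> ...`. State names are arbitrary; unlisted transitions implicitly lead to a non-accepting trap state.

start=s0 accept=s3 s0-a->s1 s0-b->s0 s1-a->s1 s1-b->s2 s2-a->s3 s2-b->s0 s3-a->s1 s3-b->s2

Let each state record the length of the longest suffix of the input read so far that is also a prefix of `aba`. s1 means the last symbol is `a`; s2 means the last 2 symbols are `ab`; s3 means the last 3 symbols are `aba`. Accept only at s3, where the string currently ends in `aba`.
        a   b  
>  s0   s1  s0 
   s1   s1  s2 
   s2   s3  s0 
 * s3   s1  s2 
(> = start, * = accepting)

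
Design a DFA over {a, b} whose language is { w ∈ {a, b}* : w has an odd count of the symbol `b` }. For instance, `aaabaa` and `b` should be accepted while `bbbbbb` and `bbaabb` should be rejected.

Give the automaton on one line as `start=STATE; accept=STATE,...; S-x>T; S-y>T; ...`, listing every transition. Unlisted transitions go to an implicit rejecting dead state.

Keep the running count of `b`s modulo 2: each `b` advances along the cycle q0 → q1 → q0 while other symbols loop. Accept at q1.
        a   b  
>  q0   q0  q1 
 * q1   q1  q0 
(> = start, * = accepting)

start=q0; accept=q1; q0-a>q0; q0-b>q1; q1-a>q1; q1-b>q0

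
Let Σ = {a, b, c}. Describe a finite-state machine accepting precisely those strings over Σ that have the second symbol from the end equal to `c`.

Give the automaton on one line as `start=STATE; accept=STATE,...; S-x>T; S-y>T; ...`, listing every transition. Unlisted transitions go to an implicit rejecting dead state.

start=q0; accept=q10,q11,q12; q0-a>q1; q0-b>q2; q0-c>q3; q1-a>q4; q1-b>q5; q1-c>q6; q2-a>q7; q2-b>q8; q2-c>q9; q3-a>q10; q3-b>q11; q3-c>q12; q4-a>q4; q4-b>q5; q4-c>q6; q5-a>q7; q5-b>q8; q5-c>q9; q6-a>q10; q6-b>q11; q6-c>q12; q7-a>q4; q7-b>q5; q7-c>q6; q8-a>q7; q8-b>q8; q8-c>q9; q9-a>q10; q9-b>q11; q9-c>q12; q10-a>q4; q10-b>q5; q10-c>q6; q11-a>q7; q11-b>q8; q11-c>q9; q12-a>q10; q12-b>q11; q12-c>q12

A DFA must remember the last 2 symbols (since which symbol is second-to-last isn't known until the input ends). Use one state per possible window of the last ≤2 symbols; accept from those whose window starts with `c`.
          a    b    c  
>  q0     q1   q2   q3 
   q1     q4   q5   q6 
   q2     q7   q8   q9 
   q3    q10  q11  q12 
   q4     q4   q5   q6 
   q5     q7   q8   q9 
   q6    q10  q11  q12 
   q7     q4   q5   q6 
   q8     q7   q8   q9 
   q9    q10  q11  q12 
 * q10    q4   q5   q6 
 * q11    q7   q8   q9 
 * q12   q10  q11  q12 
(> = start, * = accepting)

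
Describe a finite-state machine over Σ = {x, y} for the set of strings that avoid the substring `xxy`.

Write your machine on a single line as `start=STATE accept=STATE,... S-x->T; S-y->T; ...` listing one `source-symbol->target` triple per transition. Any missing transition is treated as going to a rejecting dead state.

Track partial matches of the forbidden pattern `xxy`. State D is a dead state reached once `xxy` has occurred; every other state accepts. A means no part of `xxy` is currently matched.
       x  y 
>* A   B  A 
 * B   C  A 
 * C   C  D 
   D   D  D 
(> = start, * = accepting)

start=A; accept=A,B,C; A-x->B; A-y->A; B-x->C; B-y->A; C-x->C; C-y->D; D-x->D; D-y->D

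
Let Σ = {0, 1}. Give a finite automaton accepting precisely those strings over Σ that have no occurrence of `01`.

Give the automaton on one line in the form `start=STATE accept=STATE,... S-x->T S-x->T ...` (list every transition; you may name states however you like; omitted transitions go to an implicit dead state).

Track partial matches of the forbidden pattern `01`. State C is a dead state reached once `01` has occurred; every other state accepts. A means no part of `01` is currently matched.
A 3-state machine:
       0  1 
>* A   B  A 
 * B   B  C 
   C   C  C 
(> = start, * = accepting)

start=A accept=A,B A-0->B A-1->A B-0->B B-1->C C-0->C C-1->C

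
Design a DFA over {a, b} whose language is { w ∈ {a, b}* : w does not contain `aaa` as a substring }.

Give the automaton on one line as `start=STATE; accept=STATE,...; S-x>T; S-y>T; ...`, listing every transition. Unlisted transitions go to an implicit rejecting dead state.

start=S0; accept=S0,S1,S2; S0-a>S1; S0-b>S0; S1-a>S2; S1-b>S0; S2-a>S3; S2-b>S0; S3-a>S3; S3-b>S3

Track partial matches of the forbidden pattern `aaa`. State S3 is a dead state reached once `aaa` has occurred; every other state accepts. S0 means no part of `aaa` is currently matched.
        a   b  
>* S0   S1  S0 
 * S1   S2  S0 
 * S2   S3  S0 
   S3   S3  S3 
(> = start, * = accepting)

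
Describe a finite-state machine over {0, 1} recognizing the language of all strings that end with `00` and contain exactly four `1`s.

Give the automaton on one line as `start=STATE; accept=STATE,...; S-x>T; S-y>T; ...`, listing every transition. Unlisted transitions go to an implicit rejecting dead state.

Build one automaton per condition and run them in lockstep. One (3 states) tracks how much of the suffix `00` has currently been matched; the other (6 states) tracks the count of `1`s, saturating at 5. Each combined state is a pair, one component from each; accept when both components accept.
          0    1  
>  q0     q1   q2 
   q1     q3   q2 
   q2     q4   q5 
   q3     q3   q2 
   q4     q6   q5 
   q5     q7   q8 
   q6     q6   q5 
   q7     q9   q8 
   q8    q10  q11 
   q9     q9   q8 
   q10   q12  q11 
   q11   q13  q14 
   q12   q12  q11 
   q13   q15  q14 
   q14   q16  q14 
 * q15   q15  q14 
   q16   q17  q14 
   q17   q17  q14 
(> = start, * = accepting)

start=q0; accept=q15; q0-0>q1; q0-1>q2; q1-0>q3; q1-1>q2; q2-0>q4; q2-1>q5; q3-0>q3; q3-1>q2; q4-0>q6; q4-1>q5; q5-0>q7; q5-1>q8; q6-0>q6; q6-1>q5; q7-0>q9; q7-1>q8; q8-0>q10; q8-1>q11; q9-0>q9; q9-1>q8; q10-0>q12; q10-1>q11; q11-0>q13; q11-1>q14; q12-0>q12; q12-1>q11; q13-0>q15; q13-1>q14; q14-0>q16; q14-1>q14; q15-0>q15; q15-1>q14; q16-0>q17; q16-1>q14; q17-0>q17; q17-1>q14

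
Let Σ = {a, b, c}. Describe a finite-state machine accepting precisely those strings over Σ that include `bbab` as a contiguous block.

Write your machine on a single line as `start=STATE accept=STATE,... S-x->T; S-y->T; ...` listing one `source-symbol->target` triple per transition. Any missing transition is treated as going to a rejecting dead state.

States q0..q3 record the length of the longest prefix of `bbab` that matches the current input suffix. Reaching q4 means `bbab` has been seen, and we stay there forever. Accept from q4.
A 5-state machine:
        a   b   c  
>  q0   q0  q1  q0 
   q1   q0  q2  q0 
   q2   q3  q2  q0 
   q3   q0  q4  q0 
 * q4   q4  q4  q4 
(> = start, * = accepting)

start=q0; accept=q4; q0-a->q0; q0-b->q1; q0-c->q0; q1-a->q0; q1-b->q2; q1-c->q0; q2-a->q3; q2-b->q2; q2-c->q0; q3-a->q0; q3-b->q4; q3-c->q0; q4-a->q4; q4-b->q4; q4-c->q4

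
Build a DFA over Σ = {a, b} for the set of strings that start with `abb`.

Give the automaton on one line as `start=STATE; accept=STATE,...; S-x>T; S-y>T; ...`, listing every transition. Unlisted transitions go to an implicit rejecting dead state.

start=q0; accept=q3; q0-a>q1; q0-b>q4; q1-a>q4; q1-b>q2; q2-a>q4; q2-b>q3; q3-a>q3; q3-b>q3; q4-a>q4; q4-b>q4

Check the first 3 symbols one by one: q0 through q2 record how many have matched `abb` so far; any wrong symbol goes to the dead state q4. After all 3 match we enter the accepting sink q3.
A 5-state machine:
        a   b  
>  q0   q1  q4 
   q1   q4  q2 
   q2   q4  q3 
 * q3   q3  q3 
   q4   q4  q4 
(> = start, * = accepting)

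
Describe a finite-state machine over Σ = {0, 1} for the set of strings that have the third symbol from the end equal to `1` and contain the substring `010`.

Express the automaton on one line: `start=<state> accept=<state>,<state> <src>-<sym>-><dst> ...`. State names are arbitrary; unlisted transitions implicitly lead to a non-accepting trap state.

Handle the two conditions separately and then intersect. One (15 states) tracks the last 3 symbols read; the other (4 states) tracks whether and how much of `010` has been seen. Each combined state is a pair, one component from each; accept when both components accept.
22 states suffice.
          0    1  
>  q0     q1   q2 
   q1     q3   q4 
   q2     q5   q6 
   q3     q7   q8 
   q4     q9  q10 
   q5    q11  q12 
   q6    q13  q14 
   q7     q7   q8 
   q8     q9  q10 
   q9    q15  q16 
   q10   q13  q14 
   q11    q7   q8 
   q12    q9  q10 
   q13   q11  q12 
   q14   q13  q14 
 * q15   q17  q18 
 * q16    q9  q19 
   q17   q17  q18 
   q18    q9  q19 
   q19   q20  q21 
 * q20   q15  q16 
 * q21   q20  q21 
(> = start, * = accepting)

start=q0 accept=q15,q16,q20,q21 q0-0->q1 q0-1->q2 q1-0->q3 q1-1->q4 q2-0->q5 q2-1->q6 q3-0->q7 q3-1->q8 q4-0->q9 q4-1->q10 q5-0->q11 q5-1->q12 q6-0->q13 q6-1->q14 q7-0->q7 q7-1->q8 q8-0->q9 q8-1->q10 q9-0->q15 q9-1->q16 q10-0->q13 q10-1->q14 q11-0->q7 q11-1->q8 q12-0->q9 q12-1->q10 q13-0->q11 q13-1->q12 q14-0->q13 q14-1->q14 q15-0->q17 q15-1->q18 q16-0->q9 q16-1->q19 q17-0->q17 q17-1->q18 q18-0->q9 q18-1->q19 q19-0->q20 q19-1->q21 q20-0->q15 q20-1->q16 q21-0->q20 q21-1->q21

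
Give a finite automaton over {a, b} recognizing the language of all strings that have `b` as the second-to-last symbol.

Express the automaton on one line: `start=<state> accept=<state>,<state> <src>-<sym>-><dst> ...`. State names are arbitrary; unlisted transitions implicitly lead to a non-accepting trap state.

start=q0 accept=q5,q6 q0-a->q1 q0-b->q2 q1-a->q3 q1-b->q4 q2-a->q5 q2-b->q6 q3-a->q3 q3-b->q4 q4-a->q5 q4-b->q6 q5-a->q3 q5-b->q4 q6-a->q5 q6-b->q6

Because acceptance depends on a position counted from the end, the machine has to buffer the most recent 2 symbols. Make each state the string of the last up-to-2 symbols read; on input `x` shift the window left and append `x`. Accept when the buffered window has length 2 and begins with `b`.
A 7-state machine:
        a   b  
>  q0   q1  q2 
   q1   q3  q4 
   q2   q5  q6 
   q3   q3  q4 
   q4   q5  q6 
 * q5   q3  q4 
 * q6   q5  q6 
(> = start, * = accepting)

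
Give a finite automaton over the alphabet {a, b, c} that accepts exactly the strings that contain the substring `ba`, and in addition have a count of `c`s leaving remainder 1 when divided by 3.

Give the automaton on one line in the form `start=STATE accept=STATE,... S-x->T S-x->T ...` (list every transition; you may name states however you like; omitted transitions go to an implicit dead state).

Build one automaton per condition and run them in lockstep. The first has 3 states tracking whether and how much of `ba` has been seen; the second has 3 states tracking the count of `c`s modulo 3. A product state is a pair (one from each), accepting exactly when both do.
        a   b   c  
>  s0   s0  s1  s2 
   s1   s3  s1  s2 
   s2   s2  s4  s5 
   s3   s3  s3  s6 
   s4   s6  s4  s5 
   s5   s5  s7  s0 
 * s6   s6  s6  s8 
   s7   s8  s7  s0 
   s8   s8  s8  s3 
(> = start, * = accepting)

start=s0 accept=s6 s0-a->s0 s0-b->s1 s0-c->s2 s1-a->s3 s1-b->s1 s1-c->s2 s2-a->s2 s2-b->s4 s2-c->s5 s3-a->s3 s3-b->s3 s3-c->s6 s4-a->s6 s4-b->s4 s4-c->s5 s5-a->s5 s5-b->s7 s5-c->s0 s6-a->s6 s6-b->s6 s6-c->s8 s7-a->s8 s7-b->s7 s7-c->s0 s8-a->s8 s8-b->s8 s8-c->s3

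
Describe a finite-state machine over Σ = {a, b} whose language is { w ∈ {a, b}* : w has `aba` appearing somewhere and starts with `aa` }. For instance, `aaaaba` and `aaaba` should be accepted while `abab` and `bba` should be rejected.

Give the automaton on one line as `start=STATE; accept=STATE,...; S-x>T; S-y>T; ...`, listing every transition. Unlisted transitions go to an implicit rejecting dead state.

start=q0; accept=q8; q0-a>q1; q0-b>q2; q1-a>q3; q1-b>q4; q2-a>q5; q2-b>q2; q3-a>q3; q3-b>q6; q4-a>q7; q4-b>q2; q5-a>q5; q5-b>q4; q6-a>q8; q6-b>q9; q7-a>q7; q7-b>q7; q8-a>q8; q8-b>q8; q9-a>q3; q9-b>q9

Handle the two conditions separately and then intersect. One (4 states) tracks whether and how much of `aba` has been seen; the other (4 states) tracks whether the input so far still matches the prefix `aa`. Each combined state is a pair, one component from each; accept when both components accept.
10 states suffice.
        a   b  
>  q0   q1  q2 
   q1   q3  q4 
   q2   q5  q2 
   q3   q3  q6 
   q4   q7  q2 
   q5   q5  q4 
   q6   q8  q9 
   q7   q7  q7 
 * q8   q8  q8 
   q9   q3  q9 
(> = start, * = accepting)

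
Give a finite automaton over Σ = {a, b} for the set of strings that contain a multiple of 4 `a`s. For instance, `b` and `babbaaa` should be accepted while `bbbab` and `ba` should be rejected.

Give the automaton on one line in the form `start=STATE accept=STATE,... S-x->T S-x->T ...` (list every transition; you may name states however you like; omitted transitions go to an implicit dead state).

The only thing that matters is how many `a`s have appeared, reduced mod 4. Use one state per residue: q0 for 0, …, q3 for 3. Reading `a` moves to the next residue; anything else stays put. q0 is accepting.
        a   b  
>* q0   q1  q0 
   q1   q2  q1 
   q2   q3  q2 
   q3   q0  q3 
(> = start, * = accepting)

start=q0 accept=q0 q0-a->q1 q0-b->q0 q1-a->q2 q1-b->q1 q2-a->q3 q2-b->q2 q3-a->q0 q3-b->q3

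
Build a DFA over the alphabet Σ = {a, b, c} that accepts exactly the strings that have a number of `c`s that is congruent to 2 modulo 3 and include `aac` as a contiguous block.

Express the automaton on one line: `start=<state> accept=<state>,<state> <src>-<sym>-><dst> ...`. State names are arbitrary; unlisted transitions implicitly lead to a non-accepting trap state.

start=q0 accept=q9 q0-a->q1 q0-b->q0 q0-c->q2 q1-a->q3 q1-b->q0 q1-c->q2 q2-a->q4 q2-b->q2 q2-c->q5 q3-a->q3 q3-b->q0 q3-c->q6 q4-a->q7 q4-b->q2 q4-c->q5 q5-a->q8 q5-b->q5 q5-c->q0 q6-a->q6 q6-b->q6 q6-c->q9 q7-a->q7 q7-b->q2 q7-c->q9 q8-a->q10 q8-b->q5 q8-c->q0 q9-a->q9 q9-b->q9 q9-c->q11 q10-a->q10 q10-b->q5 q10-c->q11 q11-a->q11 q11-b->q11 q11-c->q6

Run two small machines in parallel and take their product. The first has 3 states tracking the count of `c`s modulo 3; the second has 4 states tracking whether and how much of `aac` has been seen. A product state is a pair (one from each), accepting exactly when both do.
A 12-state machine:
          a    b    c  
>  q0     q1   q0   q2 
   q1     q3   q0   q2 
   q2     q4   q2   q5 
   q3     q3   q0   q6 
   q4     q7   q2   q5 
   q5     q8   q5   q0 
   q6     q6   q6   q9 
   q7     q7   q2   q9 
   q8    q10   q5   q0 
 * q9     q9   q9  q11 
   q10   q10   q5  q11 
   q11   q11  q11   q6 
(> = start, * = accepting)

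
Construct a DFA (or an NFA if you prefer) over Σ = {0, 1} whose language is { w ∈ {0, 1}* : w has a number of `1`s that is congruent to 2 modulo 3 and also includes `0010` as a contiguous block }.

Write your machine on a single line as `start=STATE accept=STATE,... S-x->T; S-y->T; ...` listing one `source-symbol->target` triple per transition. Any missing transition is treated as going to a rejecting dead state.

Handle the two conditions separately and then intersect. The first has 3 states tracking the count of `1`s modulo 3; the second has 5 states tracking whether and how much of `0010` has been seen. A product state is a pair (one from each), accepting exactly when both do.
15 states suffice.
          0    1  
>  q0     q1   q2 
   q1     q3   q2 
   q2     q4   q5 
   q3     q3   q6 
   q4     q7   q5 
   q5     q8   q0 
   q6     q9   q5 
   q7     q7  q10 
   q8    q11   q0 
   q9     q9  q12 
   q10   q12   q0 
   q11   q11  q13 
 * q12   q12  q14 
   q13   q14   q2 
   q14   q14   q9 
(> = start, * = accepting)

start=q0; accept=q12; q0-0->q1; q0-1->q2; q1-0->q3; q1-1->q2; q2-0->q4; q2-1->q5; q3-0->q3; q3-1->q6; q4-0->q7; q4-1->q5; q5-0->q8; q5-1->q0; q6-0->q9; q6-1->q5; q7-0->q7; q7-1->q10; q8-0->q11; q8-1->q0; q9-0->q9; q9-1->q12; q10-0->q12; q10-1->q0; q11-0->q11; q11-1->q13; q12-0->q12; q12-1->q14; q13-0->q14; q13-1->q2; q14-0->q14; q14-1->q9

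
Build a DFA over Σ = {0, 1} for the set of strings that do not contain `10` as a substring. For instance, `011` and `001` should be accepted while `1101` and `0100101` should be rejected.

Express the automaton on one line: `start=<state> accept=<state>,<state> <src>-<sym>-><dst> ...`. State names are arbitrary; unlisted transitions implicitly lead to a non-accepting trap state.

Track partial matches of the forbidden pattern `10`. State q2 is a dead state reached once `10` has occurred; every other state accepts. q0 means no part of `10` is currently matched.
3 states suffice.
        0   1  
>* q0   q0  q1 
 * q1   q2  q1 
   q2   q2  q2 
(> = start, * = accepting)

start=q0 accept=q0,q1 q0-0->q0 q0-1->q1 q1-0->q2 q1-1->q1 q2-0->q2 q2-1->q2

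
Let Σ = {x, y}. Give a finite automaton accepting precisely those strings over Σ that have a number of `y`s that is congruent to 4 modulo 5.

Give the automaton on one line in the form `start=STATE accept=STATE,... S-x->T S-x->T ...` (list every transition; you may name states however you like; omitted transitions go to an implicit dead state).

The only thing that matters is how many `y`s have appeared, reduced mod 5. Use one state per residue: S0 for 0, …, S4 for 4. Reading `y` moves to the next residue; anything else stays put. S4 is accepting.
        x   y  
>  S0   S0  S1 
   S1   S1  S2 
   S2   S2  S3 
   S3   S3  S4 
 * S4   S4  S0 
(> = start, * = accepting)

start=S0 accept=S4 S0-x->S0 S0-y->S1 S1-x->S1 S1-y->S2 S2-x->S2 S2-y->S3 S3-x->S3 S3-y->S4 S4-x->S4 S4-y->S0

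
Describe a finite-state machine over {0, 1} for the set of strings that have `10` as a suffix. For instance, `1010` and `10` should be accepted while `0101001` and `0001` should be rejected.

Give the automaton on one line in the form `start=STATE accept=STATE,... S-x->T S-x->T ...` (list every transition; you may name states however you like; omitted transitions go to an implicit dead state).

start=s0 accept=s2 s0-0->s0 s0-1->s1 s1-0->s2 s1-1->s1 s2-0->s0 s2-1->s1

Let each state record the length of the longest suffix of the input read so far that is also a prefix of `10`. s1 means the last symbol is `1`; s2 means the last 2 symbols are `10`. Accept only at s2, where the string currently ends in `10`.
3 states suffice.
        0   1  
>  s0   s0  s1 
   s1   s2  s1 
 * s2   s0  s1 
(> = start, * = accepting)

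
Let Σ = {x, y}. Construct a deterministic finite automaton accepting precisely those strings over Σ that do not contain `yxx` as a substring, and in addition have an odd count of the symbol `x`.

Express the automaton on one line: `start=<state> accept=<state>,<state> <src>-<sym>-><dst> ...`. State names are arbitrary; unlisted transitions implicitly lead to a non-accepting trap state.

start=q0 accept=q1,q3,q4 q0-x->q1 q0-y->q2 q1-x->q0 q1-y->q3 q2-x->q4 q2-y->q2 q3-x->q5 q3-y->q3 q4-x->q6 q4-y->q3 q5-x->q6 q5-y->q2 q6-x->q6 q6-y->q6

Run two small machines in parallel and take their product. One (4 states) tracks partial matches of the forbidden pattern `yxx`; the other (2 states) tracks the count of `x`s modulo 2. Each combined state is a pair, one component from each; accept when both components accept. Equivalent product states are then merged.
With 7 states:
        x   y  
>  q0   q1  q2 
 * q1   q0  q3 
   q2   q4  q2 
 * q3   q5  q3 
 * q4   q6  q3 
   q5   q6  q2 
   q6   q6  q6 
(> = start, * = accepting)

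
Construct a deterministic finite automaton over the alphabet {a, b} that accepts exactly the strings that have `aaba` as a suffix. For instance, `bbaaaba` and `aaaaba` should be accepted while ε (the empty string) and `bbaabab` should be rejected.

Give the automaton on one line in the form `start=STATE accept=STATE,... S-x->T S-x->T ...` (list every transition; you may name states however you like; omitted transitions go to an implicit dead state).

start=q0 accept=q4 q0-a->q1 q0-b->q0 q1-a->q2 q1-b->q0 q2-a->q2 q2-b->q3 q3-a->q4 q3-b->q0 q4-a->q2 q4-b->q0

Remember how much of `aaba` the current input suffix matches. State q0 means no match yet; q1 means the last symbol is `a`; q2 means the last 2 symbols are `aa`; q3 means the last 3 symbols are `aab`; q4 means the last 4 symbols are `aaba`. Only q4 accepts. On a mismatch, fall back to the longest proper suffix that is still a prefix of `aaba`.
5 states suffice.
        a   b  
>  q0   q1  q0 
   q1   q2  q0 
   q2   q2  q3 
   q3   q4  q0 
 * q4   q2  q0 
(> = start, * = accepting)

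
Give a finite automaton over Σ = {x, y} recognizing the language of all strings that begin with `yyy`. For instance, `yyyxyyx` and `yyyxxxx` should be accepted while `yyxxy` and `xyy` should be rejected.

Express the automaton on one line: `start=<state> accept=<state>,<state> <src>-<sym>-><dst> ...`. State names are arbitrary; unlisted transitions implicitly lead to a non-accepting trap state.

start=S0 accept=S3 S0-x->S4 S0-y->S1 S1-x->S4 S1-y->S2 S2-x->S4 S2-y->S3 S3-x->S3 S3-y->S3 S4-x->S4 S4-y->S4

Walk along `yyy` while the input agrees: from S0 take `y` to S1, and so on. Any deviation drops to the rejecting sink S4. Once S3 is reached the prefix is confirmed and every continuation is accepted.
With 5 states:
        x   y  
>  S0   S4  S1 
   S1   S4  S2 
   S2   S4  S3 
 * S3   S3  S3 
   S4   S4  S4 
(> = start, * = accepting)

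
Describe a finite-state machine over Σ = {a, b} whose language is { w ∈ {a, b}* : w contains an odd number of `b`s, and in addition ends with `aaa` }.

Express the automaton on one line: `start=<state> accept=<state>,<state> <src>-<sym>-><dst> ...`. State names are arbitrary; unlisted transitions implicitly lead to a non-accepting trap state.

Run two small machines in parallel and take their product. The first has 2 states tracking the count of `b`s modulo 2; the second has 4 states tracking how much of the suffix `aaa` has currently been matched. A product state is a pair (one from each), accepting exactly when both do. Minimizing collapses redundant product states.
5 states suffice.
        a   b  
>  s0   s0  s1 
   s1   s2  s0 
   s2   s3  s0 
   s3   s4  s0 
 * s4   s4  s0 
(> = start, * = accepting)

start=s0 accept=s4 s0-a->s0 s0-b->s1 s1-a->s2 s1-b->s0 s2-a->s3 s2-b->s0 s3-a->s4 s3-b->s0 s4-a->s4 s4-b->s0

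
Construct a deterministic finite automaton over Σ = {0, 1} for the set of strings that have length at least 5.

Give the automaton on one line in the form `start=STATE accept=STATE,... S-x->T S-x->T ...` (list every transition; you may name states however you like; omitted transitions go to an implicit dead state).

We only need to distinguish lengths 0, 1, …, 5, and '>5'. Chain A → B → C → D → E → F → G on every symbol, with G looping. Accepting states: {F, G}.
7 states suffice.
       0  1 
>  A   B  B 
   B   C  C 
   C   D  D 
   D   E  E 
   E   F  F 
 * F   G  G 
 * G   G  G 
(> = start, * = accepting)

start=A accept=F,G A-0->B A-1->B B-0->C B-1->C C-0->D C-1->D D-0->E D-1->E E-0->F E-1->F F-0->G F-1->G G-0->G G-1->G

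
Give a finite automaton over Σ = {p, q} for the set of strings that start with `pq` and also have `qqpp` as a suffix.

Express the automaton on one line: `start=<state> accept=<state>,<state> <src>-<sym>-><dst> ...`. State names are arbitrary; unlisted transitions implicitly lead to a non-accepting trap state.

Run two small machines in parallel and take their product. One (4 states) tracks whether the input so far still matches the prefix `pq`; the other (5 states) tracks how much of the suffix `qqpp` has currently been matched. Each combined state is a pair, one component from each; accept when both components accept.
       p  q 
>  A   B  C 
   B   D  E 
   C   D  F 
   D   D  C 
   E   G  H 
   F   I  F 
   G   G  E 
   H   J  H 
   I   K  C 
   J   L  E 
   K   D  C 
 * L   G  E 
(> = start, * = accepting)

start=A accept=L A-p->B A-q->C B-p->D B-q->E C-p->D C-q->F D-p->D D-q->C E-p->G E-q->H F-p->I F-q->F G-p->G G-q->E H-p->J H-q->H I-p->K I-q->C J-p->L J-q->E K-p->D K-q->C L-p->G L-q->E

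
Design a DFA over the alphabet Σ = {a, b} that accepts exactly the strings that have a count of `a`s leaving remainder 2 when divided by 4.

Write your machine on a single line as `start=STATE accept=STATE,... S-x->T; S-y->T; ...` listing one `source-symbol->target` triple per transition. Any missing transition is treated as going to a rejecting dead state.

start=q0; accept=q2; q0-a->q1; q0-b->q0; q1-a->q2; q1-b->q1; q2-a->q3; q2-b->q2; q3-a->q0; q3-b->q3

Keep the running count of `a`s modulo 4: each `a` advances along the cycle q0 → q1 → q2 → q3 → q0 while other symbols loop. Accept at q2.
        a   b  
>  q0   q1  q0 
   q1   q2  q1 
 * q2   q3  q2 
   q3   q0  q3 
(> = start, * = accepting)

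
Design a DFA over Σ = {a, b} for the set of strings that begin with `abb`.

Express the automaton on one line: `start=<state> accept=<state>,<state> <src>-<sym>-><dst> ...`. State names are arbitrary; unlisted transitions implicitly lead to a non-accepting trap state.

Check the first 3 symbols one by one: S0 through S2 record how many have matched `abb` so far; any wrong symbol goes to the dead state S4. After all 3 match we enter the accepting sink S3.
        a   b  
>  S0   S1  S4 
   S1   S4  S2 
   S2   S4  S3 
 * S3   S3  S3 
   S4   S4  S4 
(> = start, * = accepting)

start=S0 accept=S3 S0-a->S1 S0-b->S4 S1-a->S4 S1-b->S2 S2-a->S4 S2-b->S3 S3-a->S3 S3-b->S3 S4-a->S4 S4-b->S4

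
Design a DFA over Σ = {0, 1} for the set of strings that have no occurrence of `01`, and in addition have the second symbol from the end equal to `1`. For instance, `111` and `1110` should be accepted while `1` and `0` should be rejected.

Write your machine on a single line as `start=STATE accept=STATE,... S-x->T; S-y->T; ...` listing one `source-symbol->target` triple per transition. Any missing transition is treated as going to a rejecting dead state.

Handle the two conditions separately and then intersect. One (3 states) tracks partial matches of the forbidden pattern `01`; the other (7 states) tracks the last 2 symbols read. Each combined state is a pair, one component from each; accept when both components accept. After merging equivalent states the machine shrinks.
With 5 states:
        0   1  
>  S0   S1  S2 
   S1   S1  S1 
   S2   S3  S4 
 * S3   S1  S1 
 * S4   S3  S4 
(> = start, * = accepting)

start=S0; accept=S3,S4; S0-0->S1; S0-1->S2; S1-0->S1; S1-1->S1; S2-0->S3; S2-1->S4; S3-0->S1; S3-1->S1; S4-0->S3; S4-1->S4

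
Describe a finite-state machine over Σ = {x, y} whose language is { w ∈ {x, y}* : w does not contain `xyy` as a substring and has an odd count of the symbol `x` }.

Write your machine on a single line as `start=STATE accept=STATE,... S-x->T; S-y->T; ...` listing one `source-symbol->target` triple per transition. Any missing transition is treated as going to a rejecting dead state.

Build one automaton per condition and run them in lockstep. One (4 states) tracks partial matches of the forbidden pattern `xyy`; the other (2 states) tracks the count of `x`s modulo 2. Each combined state is a pair, one component from each; accept when both components accept.
        x   y  
>  q0   q1  q0 
 * q1   q2  q3 
   q2   q1  q4 
 * q3   q2  q5 
   q4   q1  q6 
   q5   q6  q5 
   q6   q5  q6 
(> = start, * = accepting)

start=q0; accept=q1,q3; q0-x->q1; q0-y->q0; q1-x->q2; q1-y->q3; q2-x->q1; q2-y->q4; q3-x->q2; q3-y->q5; q4-x->q1; q4-y->q6; q5-x->q6; q5-y->q5; q6-x->q5; q6-y->q6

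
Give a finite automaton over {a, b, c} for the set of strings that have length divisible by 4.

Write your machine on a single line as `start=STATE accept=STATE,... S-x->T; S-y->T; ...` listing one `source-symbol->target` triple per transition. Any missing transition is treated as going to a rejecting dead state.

Count input length modulo 4: every symbol advances one step around the cycle q0 → q1 → q2 → q3 → q0. Accept at q0.
4 states suffice.
        a   b   c  
>* q0   q1  q1  q1 
   q1   q2  q2  q2 
   q2   q3  q3  q3 
   q3   q0  q0  q0 
(> = start, * = accepting)

start=q0; accept=q0; q0-a->q1; q0-b->q1; q0-c->q1; q1-a->q2; q1-b->q2; q1-c->q2; q2-a->q3; q2-b->q3; q2-c->q3; q3-a->q0; q3-b->q0; q3-c->q0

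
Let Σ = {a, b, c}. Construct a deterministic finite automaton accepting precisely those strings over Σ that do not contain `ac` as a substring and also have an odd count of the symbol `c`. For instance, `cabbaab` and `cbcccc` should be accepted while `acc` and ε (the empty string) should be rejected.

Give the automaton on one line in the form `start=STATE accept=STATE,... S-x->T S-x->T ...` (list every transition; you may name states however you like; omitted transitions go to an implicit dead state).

start=q0 accept=q2,q4 q0-a->q1 q0-b->q0 q0-c->q2 q1-a->q1 q1-b->q0 q1-c->q3 q2-a->q4 q2-b->q2 q2-c->q0 q3-a->q3 q3-b->q3 q3-c->q3 q4-a->q4 q4-b->q2 q4-c->q3

Build one automaton per condition and run them in lockstep. One (3 states) tracks partial matches of the forbidden pattern `ac`; the other (2 states) tracks the count of `c`s modulo 2. Each combined state is a pair, one component from each; accept when both components accept. Minimizing collapses redundant product states.
5 states suffice.
        a   b   c  
>  q0   q1  q0  q2 
   q1   q1  q0  q3 
 * q2   q4  q2  q0 
   q3   q3  q3  q3 
 * q4   q4  q2  q3 
(> = start, * = accepting)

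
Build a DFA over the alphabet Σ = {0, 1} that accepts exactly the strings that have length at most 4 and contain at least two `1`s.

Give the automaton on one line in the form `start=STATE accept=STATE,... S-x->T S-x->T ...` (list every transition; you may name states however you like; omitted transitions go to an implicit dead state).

Build one automaton per condition and run them in lockstep. The first has 6 states tracking the input length, saturating at 5; the second has 4 states tracking the count of `1`s, saturating at 3. A product state is a pair (one from each), accepting exactly when both do.
An 18-state machine:
          0    1  
>  S0     S1   S2 
   S1     S3   S4 
   S2     S4   S5 
   S3     S6   S7 
   S4     S7   S8 
 * S5     S8   S9 
   S6    S10  S11 
   S7    S11  S12 
 * S8    S12  S13 
 * S9    S13  S13 
   S10   S14  S15 
   S11   S15  S16 
 * S12   S16  S17 
 * S13   S17  S17 
   S14   S14  S15 
   S15   S15  S16 
   S16   S16  S17 
   S17   S17  S17 
(> = start, * = accepting)

start=S0 accept=S5,S8,S9,S12,S13 S0-0->S1 S0-1->S2 S1-0->S3 S1-1->S4 S2-0->S4 S2-1->S5 S3-0->S6 S3-1->S7 S4-0->S7 S4-1->S8 S5-0->S8 S5-1->S9 S6-0->S10 S6-1->S11 S7-0->S11 S7-1->S12 S8-0->S12 S8-1->S13 S9-0->S13 S9-1->S13 S10-0->S14 S10-1->S15 S11-0->S15 S11-1->S16 S12-0->S16 S12-1->S17 S13-0->S17 S13-1->S17 S14-0->S14 S14-1->S15 S15-0->S15 S15-1->S16 S16-0->S16 S16-1->S17 S17-0->S17 S17-1->S17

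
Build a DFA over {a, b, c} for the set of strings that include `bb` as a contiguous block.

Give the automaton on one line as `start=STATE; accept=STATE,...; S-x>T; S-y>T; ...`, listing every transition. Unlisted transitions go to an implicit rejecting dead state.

States s0..s1 record the length of the longest prefix of `bb` that matches the current input suffix. Reaching s2 means `bb` has been seen, and we stay there forever. Accept from s2.
3 states suffice.
        a   b   c  
>  s0   s0  s1  s0 
   s1   s0  s2  s0 
 * s2   s2  s2  s2 
(> = start, * = accepting)

start=s0; accept=s2; s0-a>s0; s0-b>s1; s0-c>s0; s1-a>s0; s1-b>s2; s1-c>s0; s2-a>s2; s2-b>s2; s2-c>s2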